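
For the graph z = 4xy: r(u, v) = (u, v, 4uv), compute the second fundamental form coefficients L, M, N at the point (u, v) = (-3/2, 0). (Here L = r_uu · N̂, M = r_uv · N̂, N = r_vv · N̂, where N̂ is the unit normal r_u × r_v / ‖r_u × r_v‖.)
L = 0;  M = 4*sqrt(37)/37;  N = 0

Compute the unit normal N̂(u, v) = (-4*v/sqrt(16*u^2 + 16*v^2 + 1), -4*u/sqrt(16*u^2 + 16*v^2 + 1), 1/sqrt(16*u^2 + 16*v^2 + 1)), and the second partials r_uu, r_uv, r_vv. Take dot products:
  L(u, v) = r_uu · N̂ = 0,
  M(u, v) = r_uv · N̂ = 4/sqrt(16*u^2 + 16*v^2 + 1),
  N(u, v) = r_vv · N̂ = 0.
Evaluating at (u, v) = (-3/2, 0):
  L = 0, M = 4*sqrt(37)/37, N = 0.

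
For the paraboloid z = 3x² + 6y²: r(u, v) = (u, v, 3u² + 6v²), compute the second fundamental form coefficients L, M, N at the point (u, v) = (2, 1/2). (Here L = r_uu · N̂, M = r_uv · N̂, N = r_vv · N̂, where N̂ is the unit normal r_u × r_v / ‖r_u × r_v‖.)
L = 6*sqrt(181)/181;  M = 0;  N = 12*sqrt(181)/181

Compute the unit normal N̂(u, v) = (-6*u/sqrt(36*u^2 + 144*v^2 + 1), -12*v/sqrt(36*u^2 + 144*v^2 + 1), 1/sqrt(36*u^2 + 144*v^2 + 1)), and the second partials r_uu, r_uv, r_vv. Take dot products:
  L(u, v) = r_uu · N̂ = 6/sqrt(36*u^2 + 144*v^2 + 1),
  M(u, v) = r_uv · N̂ = 0,
  N(u, v) = r_vv · N̂ = 12/sqrt(36*u^2 + 144*v^2 + 1).
Evaluating at (u, v) = (2, 1/2):
  L = 6*sqrt(181)/181, M = 0, N = 12*sqrt(181)/181.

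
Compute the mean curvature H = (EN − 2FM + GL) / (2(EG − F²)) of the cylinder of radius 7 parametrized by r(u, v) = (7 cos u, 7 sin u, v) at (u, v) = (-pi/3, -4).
H = -1/14

With E = 49, F = 0, G = 1, L = -7, M = 0, N = 0, assemble
  H = (EN − 2FM + GL) / (2(EG − F²)) = -1/14.
At (u, v) = (-pi/3, -4): H = -1/14.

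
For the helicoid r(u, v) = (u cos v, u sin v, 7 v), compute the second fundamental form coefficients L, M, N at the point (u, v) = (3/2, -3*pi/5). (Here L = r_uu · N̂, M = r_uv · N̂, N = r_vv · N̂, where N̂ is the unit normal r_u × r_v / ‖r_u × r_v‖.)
L = 0;  M = -14*sqrt(205)/205;  N = 0

Compute the unit normal N̂(u, v) = (7*sin(v)/sqrt(u^2 + 49), -7*cos(v)/sqrt(u^2 + 49), u/sqrt(u^2 + 49)), and the second partials r_uu, r_uv, r_vv. Take dot products:
  L(u, v) = r_uu · N̂ = 0,
  M(u, v) = r_uv · N̂ = -7/sqrt(u^2 + 49),
  N(u, v) = r_vv · N̂ = 0.
Evaluating at (u, v) = (3/2, -3*pi/5):
  L = 0, M = -14*sqrt(205)/205, N = 0.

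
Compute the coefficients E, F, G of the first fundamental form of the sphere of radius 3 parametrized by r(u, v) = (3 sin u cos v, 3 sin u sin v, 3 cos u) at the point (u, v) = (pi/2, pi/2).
E = 9;  F = 0;  G = 9

Partials: r_u = (3*cos(u)*cos(v), 3*sin(v)*cos(u), -3*sin(u)), r_v = (-3*sin(u)*sin(v), 3*sin(u)*cos(v), 0). As functions of (u, v):
  E = r_u · r_u = 9,
  F = r_u · r_v = 0,
  G = r_v · r_v = 9*sin(u)^2.
Evaluating at (u, v) = (pi/2, pi/2): E = 9, F = 0, G = 9.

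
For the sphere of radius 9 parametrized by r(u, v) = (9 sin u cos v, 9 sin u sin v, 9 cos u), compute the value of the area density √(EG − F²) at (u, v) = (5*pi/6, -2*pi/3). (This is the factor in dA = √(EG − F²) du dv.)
√(EG − F²)|_{(5*pi/6, -2*pi/3)} = 81/2

E = 81, F = 0, G = 81*sin(u)^2, so EG − F² = 6561*sin(u)^2. Taking the positive square root: √(EG − F²) = 81*Abs(sin(u)). At (u, v) = (5*pi/6, -2*pi/3): 81/2.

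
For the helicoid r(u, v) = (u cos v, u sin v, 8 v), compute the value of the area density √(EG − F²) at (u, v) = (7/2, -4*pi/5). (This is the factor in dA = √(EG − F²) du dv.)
√(EG − F²)|_{(7/2, -4*pi/5)} = sqrt(305)/2

E = 1, F = 0, G = u^2 + 64, so EG − F² = u^2 + 64. Taking the positive square root: √(EG − F²) = sqrt(u^2 + 64). At (u, v) = (7/2, -4*pi/5): sqrt(305)/2.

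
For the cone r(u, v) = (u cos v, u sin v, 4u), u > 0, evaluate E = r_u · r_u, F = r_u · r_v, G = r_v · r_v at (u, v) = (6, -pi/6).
E = 17;  F = 0;  G = 36

Partials: r_u = (cos(v), sin(v), 4), r_v = (-u*sin(v), u*cos(v), 0). As functions of (u, v):
  E = r_u · r_u = 17,
  F = r_u · r_v = 0,
  G = r_v · r_v = u^2.
Evaluating at (u, v) = (6, -pi/6): E = 17, F = 0, G = 36.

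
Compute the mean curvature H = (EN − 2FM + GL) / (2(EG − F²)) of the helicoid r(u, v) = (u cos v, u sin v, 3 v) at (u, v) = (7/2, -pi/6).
H = 0

With E = 1, F = 0, G = u^2 + 9, L = 0, M = -3/sqrt(u^2 + 9), N = 0, assemble
  H = (EN − 2FM + GL) / (2(EG − F²)) = 0.
At (u, v) = (7/2, -pi/6): H = 0.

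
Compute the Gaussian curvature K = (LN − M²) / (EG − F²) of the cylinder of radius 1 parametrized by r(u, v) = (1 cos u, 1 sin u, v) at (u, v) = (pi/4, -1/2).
K = 0

Coefficients of the first fundamental form: E = 1, F = 0, G = 1.
Coefficients of the second fundamental form: L = -1, M = 0, N = 0.
Assemble K = (LN − M²)/(EG − F²) = 0. At (u, v) = (pi/4, -1/2): K = 0.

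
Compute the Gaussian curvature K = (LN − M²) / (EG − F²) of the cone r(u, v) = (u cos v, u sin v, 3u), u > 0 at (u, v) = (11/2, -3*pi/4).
K = 0

Coefficients of the first fundamental form: E = 10, F = 0, G = u^2.
Coefficients of the second fundamental form: L = 0, M = 0, N = 3*sqrt(10)*u^2/(10*Abs(u)).
Assemble K = (LN − M²)/(EG − F²) = 0. At (u, v) = (11/2, -3*pi/4): K = 0.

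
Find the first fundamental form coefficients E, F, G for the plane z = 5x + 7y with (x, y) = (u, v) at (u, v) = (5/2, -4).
E = 26;  F = 35;  G = 50

Partials: r_u = (1, 0, 5), r_v = (0, 1, 7). As functions of (u, v):
  E = r_u · r_u = 26,
  F = r_u · r_v = 35,
  G = r_v · r_v = 50.
Evaluating at (u, v) = (5/2, -4): E = 26, F = 35, G = 50.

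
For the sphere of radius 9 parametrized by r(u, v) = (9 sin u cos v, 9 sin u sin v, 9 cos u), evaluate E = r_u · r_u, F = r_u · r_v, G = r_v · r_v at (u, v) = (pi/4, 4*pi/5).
E = 81;  F = 0;  G = 81/2

Partials: r_u = (9*cos(u)*cos(v), 9*sin(v)*cos(u), -9*sin(u)), r_v = (-9*sin(u)*sin(v), 9*sin(u)*cos(v), 0). As functions of (u, v):
  E = r_u · r_u = 81,
  F = r_u · r_v = 0,
  G = r_v · r_v = 81*sin(u)^2.
Evaluating at (u, v) = (pi/4, 4*pi/5): E = 81, F = 0, G = 81/2.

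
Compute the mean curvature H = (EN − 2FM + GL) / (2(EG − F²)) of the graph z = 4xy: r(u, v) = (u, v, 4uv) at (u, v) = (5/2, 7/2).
H = -560*sqrt(33)/29403

With E = 16*v^2 + 1, F = 16*u*v, G = 16*u^2 + 1, L = 0, M = 4/sqrt(16*u^2 + 16*v^2 + 1), N = 0, assemble
  H = (EN − 2FM + GL) / (2(EG − F²)) = -64*u*v/(16*u^2 + 16*v^2 + 1)^(3/2).
At (u, v) = (5/2, 7/2): H = -560*sqrt(33)/29403.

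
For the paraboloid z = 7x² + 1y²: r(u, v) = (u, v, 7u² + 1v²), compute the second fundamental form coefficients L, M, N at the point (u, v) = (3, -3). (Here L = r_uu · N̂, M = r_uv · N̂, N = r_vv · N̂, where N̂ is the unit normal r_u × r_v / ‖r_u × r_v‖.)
L = 14*sqrt(1801)/1801;  M = 0;  N = 2*sqrt(1801)/1801

Compute the unit normal N̂(u, v) = (-14*u/sqrt(196*u^2 + 4*v^2 + 1), -2*v/sqrt(196*u^2 + 4*v^2 + 1), 1/sqrt(196*u^2 + 4*v^2 + 1)), and the second partials r_uu, r_uv, r_vv. Take dot products:
  L(u, v) = r_uu · N̂ = 14/sqrt(196*u^2 + 4*v^2 + 1),
  M(u, v) = r_uv · N̂ = 0,
  N(u, v) = r_vv · N̂ = 2/sqrt(196*u^2 + 4*v^2 + 1).
Evaluating at (u, v) = (3, -3):
  L = 14*sqrt(1801)/1801, M = 0, N = 2*sqrt(1801)/1801.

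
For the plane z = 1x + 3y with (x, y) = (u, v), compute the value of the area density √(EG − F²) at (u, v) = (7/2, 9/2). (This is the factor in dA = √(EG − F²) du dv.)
√(EG − F²)|_{(7/2, 9/2)} = sqrt(11)

E = 2, F = 3, G = 10, so EG − F² = 11. Taking the positive square root: √(EG − F²) = sqrt(11). At (u, v) = (7/2, 9/2): sqrt(11).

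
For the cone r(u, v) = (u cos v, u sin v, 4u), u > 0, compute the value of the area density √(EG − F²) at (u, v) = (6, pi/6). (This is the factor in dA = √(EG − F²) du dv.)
√(EG − F²)|_{(6, pi/6)} = 6*sqrt(17)

E = 17, F = 0, G = u^2, so EG − F² = 17*u^2. Taking the positive square root: √(EG − F²) = sqrt(17)*Abs(u). At (u, v) = (6, pi/6): 6*sqrt(17).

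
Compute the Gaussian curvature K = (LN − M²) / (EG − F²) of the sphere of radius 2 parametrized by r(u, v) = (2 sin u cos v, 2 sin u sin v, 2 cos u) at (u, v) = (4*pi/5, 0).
K = 1/4

Coefficients of the first fundamental form: E = 4, F = 0, G = 4*sin(u)^2.
Coefficients of the second fundamental form: L = -2*sin(u)/Abs(sin(u)), M = 0, N = -2*sin(u)^3/Abs(sin(u)).
Assemble K = (LN − M²)/(EG − F²) = 1/4. At (u, v) = (4*pi/5, 0): K = 1/4.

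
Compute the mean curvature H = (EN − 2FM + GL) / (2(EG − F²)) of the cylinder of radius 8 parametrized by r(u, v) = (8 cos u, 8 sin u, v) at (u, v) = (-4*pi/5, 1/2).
H = -1/16

With E = 64, F = 0, G = 1, L = -8, M = 0, N = 0, assemble
  H = (EN − 2FM + GL) / (2(EG − F²)) = -1/16.
At (u, v) = (-4*pi/5, 1/2): H = -1/16.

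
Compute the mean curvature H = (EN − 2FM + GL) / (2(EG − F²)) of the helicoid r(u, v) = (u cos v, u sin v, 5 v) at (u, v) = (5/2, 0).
H = 0

With E = 1, F = 0, G = u^2 + 25, L = 0, M = -5/sqrt(u^2 + 25), N = 0, assemble
  H = (EN − 2FM + GL) / (2(EG − F²)) = 0.
At (u, v) = (5/2, 0): H = 0.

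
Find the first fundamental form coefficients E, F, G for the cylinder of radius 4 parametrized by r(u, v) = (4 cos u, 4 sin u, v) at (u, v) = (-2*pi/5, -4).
E = 16;  F = 0;  G = 1

Partials: r_u = (-4*sin(u), 4*cos(u), 0), r_v = (0, 0, 1). As functions of (u, v):
  E = r_u · r_u = 16,
  F = r_u · r_v = 0,
  G = r_v · r_v = 1.
Evaluating at (u, v) = (-2*pi/5, -4): E = 16, F = 0, G = 1.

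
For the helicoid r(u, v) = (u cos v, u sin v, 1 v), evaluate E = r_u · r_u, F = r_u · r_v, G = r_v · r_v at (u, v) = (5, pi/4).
E = 1;  F = 0;  G = 26

Partials: r_u = (cos(v), sin(v), 0), r_v = (-u*sin(v), u*cos(v), 1). As functions of (u, v):
  E = r_u · r_u = 1,
  F = r_u · r_v = 0,
  G = r_v · r_v = u^2 + 1.
Evaluating at (u, v) = (5, pi/4): E = 1, F = 0, G = 26.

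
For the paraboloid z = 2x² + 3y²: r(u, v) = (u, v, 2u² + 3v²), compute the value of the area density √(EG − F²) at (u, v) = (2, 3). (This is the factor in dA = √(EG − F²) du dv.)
√(EG − F²)|_{(2, 3)} = sqrt(389)

E = 16*u^2 + 1, F = 24*u*v, G = 36*v^2 + 1, so EG − F² = 16*u^2 + 36*v^2 + 1. Taking the positive square root: √(EG − F²) = sqrt(16*u^2 + 36*v^2 + 1). At (u, v) = (2, 3): sqrt(389).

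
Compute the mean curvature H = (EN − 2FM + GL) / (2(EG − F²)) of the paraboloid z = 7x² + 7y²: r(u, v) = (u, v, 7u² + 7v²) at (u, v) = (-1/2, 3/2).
H = 3444*sqrt(491)/241081

With E = 196*u^2 + 1, F = 196*u*v, G = 196*v^2 + 1, L = 14/sqrt(196*u^2 + 196*v^2 + 1), M = 0, N = 14/sqrt(196*u^2 + 196*v^2 + 1), assemble
  H = (EN − 2FM + GL) / (2(EG − F²)) = 14*(98*u^2 + 98*v^2 + 1)/(196*u^2 + 196*v^2 + 1)^(3/2).
At (u, v) = (-1/2, 3/2): H = 3444*sqrt(491)/241081.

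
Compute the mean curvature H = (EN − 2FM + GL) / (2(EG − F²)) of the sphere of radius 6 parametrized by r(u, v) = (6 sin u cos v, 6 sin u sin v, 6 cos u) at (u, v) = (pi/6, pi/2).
H = -1/6

With E = 36, F = 0, G = 36*sin(u)^2, L = -6*sin(u)/Abs(sin(u)), M = 0, N = -6*sin(u)^3/Abs(sin(u)), assemble
  H = (EN − 2FM + GL) / (2(EG − F²)) = -sin(u)/(6*Abs(sin(u))).
At (u, v) = (pi/6, pi/2): H = -1/6.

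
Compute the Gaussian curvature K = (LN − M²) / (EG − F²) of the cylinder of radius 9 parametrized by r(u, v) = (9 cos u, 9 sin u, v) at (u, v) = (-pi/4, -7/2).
K = 0

Coefficients of the first fundamental form: E = 81, F = 0, G = 1.
Coefficients of the second fundamental form: L = -9, M = 0, N = 0.
Assemble K = (LN − M²)/(EG − F²) = 0. At (u, v) = (-pi/4, -7/2): K = 0.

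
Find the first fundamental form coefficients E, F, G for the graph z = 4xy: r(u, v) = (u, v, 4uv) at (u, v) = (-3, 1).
E = 17;  F = -48;  G = 145

Partials: r_u = (1, 0, 4*v), r_v = (0, 1, 4*u). As functions of (u, v):
  E = r_u · r_u = 16*v^2 + 1,
  F = r_u · r_v = 16*u*v,
  G = r_v · r_v = 16*u^2 + 1.
Evaluating at (u, v) = (-3, 1): E = 17, F = -48, G = 145.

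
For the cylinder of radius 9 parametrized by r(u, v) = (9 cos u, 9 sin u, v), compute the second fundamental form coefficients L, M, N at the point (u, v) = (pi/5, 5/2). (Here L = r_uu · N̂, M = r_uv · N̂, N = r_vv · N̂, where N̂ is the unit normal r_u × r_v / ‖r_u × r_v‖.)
L = -9;  M = 0;  N = 0

Compute the unit normal N̂(u, v) = (cos(u), sin(u), 0), and the second partials r_uu, r_uv, r_vv. Take dot products:
  L(u, v) = r_uu · N̂ = -9,
  M(u, v) = r_uv · N̂ = 0,
  N(u, v) = r_vv · N̂ = 0.
Evaluating at (u, v) = (pi/5, 5/2):
  L = -9, M = 0, N = 0.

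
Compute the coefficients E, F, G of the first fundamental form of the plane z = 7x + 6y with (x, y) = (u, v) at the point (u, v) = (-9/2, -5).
E = 50;  F = 42;  G = 37

Partials: r_u = (1, 0, 7), r_v = (0, 1, 6). As functions of (u, v):
  E = r_u · r_u = 50,
  F = r_u · r_v = 42,
  G = r_v · r_v = 37.
Evaluating at (u, v) = (-9/2, -5): E = 50, F = 42, G = 37.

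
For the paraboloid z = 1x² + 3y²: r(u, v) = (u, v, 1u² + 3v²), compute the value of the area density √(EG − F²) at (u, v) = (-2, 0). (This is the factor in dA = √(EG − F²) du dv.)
√(EG − F²)|_{(-2, 0)} = sqrt(17)

E = 4*u^2 + 1, F = 12*u*v, G = 36*v^2 + 1, so EG − F² = 4*u^2 + 36*v^2 + 1. Taking the positive square root: √(EG − F²) = sqrt(4*u^2 + 36*v^2 + 1). At (u, v) = (-2, 0): sqrt(17).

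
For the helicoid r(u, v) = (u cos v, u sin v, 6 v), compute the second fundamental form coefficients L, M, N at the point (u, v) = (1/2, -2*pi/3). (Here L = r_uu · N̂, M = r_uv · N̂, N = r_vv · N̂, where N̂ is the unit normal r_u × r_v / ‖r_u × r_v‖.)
L = 0;  M = -12*sqrt(145)/145;  N = 0

Compute the unit normal N̂(u, v) = (6*sin(v)/sqrt(u^2 + 36), -6*cos(v)/sqrt(u^2 + 36), u/sqrt(u^2 + 36)), and the second partials r_uu, r_uv, r_vv. Take dot products:
  L(u, v) = r_uu · N̂ = 0,
  M(u, v) = r_uv · N̂ = -6/sqrt(u^2 + 36),
  N(u, v) = r_vv · N̂ = 0.
Evaluating at (u, v) = (1/2, -2*pi/3):
  L = 0, M = -12*sqrt(145)/145, N = 0.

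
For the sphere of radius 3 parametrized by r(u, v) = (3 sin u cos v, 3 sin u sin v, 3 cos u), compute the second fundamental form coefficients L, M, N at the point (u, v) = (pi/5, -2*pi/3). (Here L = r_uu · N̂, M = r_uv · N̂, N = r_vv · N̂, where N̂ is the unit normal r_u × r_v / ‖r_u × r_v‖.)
L = -3;  M = 0;  N = -15/8 + 3*sqrt(5)/8

Compute the unit normal N̂(u, v) = (sin(u)^2*cos(v)/Abs(sin(u)), sin(u)^2*sin(v)/Abs(sin(u)), sin(2*u)/(2*Abs(sin(u)))), and the second partials r_uu, r_uv, r_vv. Take dot products:
  L(u, v) = r_uu · N̂ = -3*sin(u)/Abs(sin(u)),
  M(u, v) = r_uv · N̂ = 0,
  N(u, v) = r_vv · N̂ = -3*sin(u)^3/Abs(sin(u)).
Evaluating at (u, v) = (pi/5, -2*pi/3):
  L = -3, M = 0, N = -15/8 + 3*sqrt(5)/8.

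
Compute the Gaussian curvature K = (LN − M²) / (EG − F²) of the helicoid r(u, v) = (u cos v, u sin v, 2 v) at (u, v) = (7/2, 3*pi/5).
K = -64/4225

Coefficients of the first fundamental form: E = 1, F = 0, G = u^2 + 4.
Coefficients of the second fundamental form: L = 0, M = -2/sqrt(u^2 + 4), N = 0.
Assemble K = (LN − M²)/(EG − F²) = -4/(u^2 + 4)^2. At (u, v) = (7/2, 3*pi/5): K = -64/4225.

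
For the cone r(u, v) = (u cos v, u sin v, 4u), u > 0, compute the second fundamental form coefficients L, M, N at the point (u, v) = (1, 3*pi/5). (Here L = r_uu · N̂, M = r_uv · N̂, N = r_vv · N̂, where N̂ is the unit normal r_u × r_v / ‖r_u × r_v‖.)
L = 0;  M = 0;  N = 4*sqrt(17)/17

Compute the unit normal N̂(u, v) = (-4*sqrt(17)*u*cos(v)/(17*Abs(u)), -4*sqrt(17)*u*sin(v)/(17*Abs(u)), sqrt(17)*u/(17*Abs(u))), and the second partials r_uu, r_uv, r_vv. Take dot products:
  L(u, v) = r_uu · N̂ = 0,
  M(u, v) = r_uv · N̂ = 0,
  N(u, v) = r_vv · N̂ = 4*sqrt(17)*u^2/(17*Abs(u)).
Evaluating at (u, v) = (1, 3*pi/5):
  L = 0, M = 0, N = 4*sqrt(17)/17.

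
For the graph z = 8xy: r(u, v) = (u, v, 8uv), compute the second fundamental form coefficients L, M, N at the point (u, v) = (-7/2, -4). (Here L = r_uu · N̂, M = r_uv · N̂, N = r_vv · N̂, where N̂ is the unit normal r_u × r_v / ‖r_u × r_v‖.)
L = 0;  M = 8*sqrt(201)/603;  N = 0

Compute the unit normal N̂(u, v) = (-8*v/sqrt(64*u^2 + 64*v^2 + 1), -8*u/sqrt(64*u^2 + 64*v^2 + 1), 1/sqrt(64*u^2 + 64*v^2 + 1)), and the second partials r_uu, r_uv, r_vv. Take dot products:
  L(u, v) = r_uu · N̂ = 0,
  M(u, v) = r_uv · N̂ = 8/sqrt(64*u^2 + 64*v^2 + 1),
  N(u, v) = r_vv · N̂ = 0.
Evaluating at (u, v) = (-7/2, -4):
  L = 0, M = 8*sqrt(201)/603, N = 0.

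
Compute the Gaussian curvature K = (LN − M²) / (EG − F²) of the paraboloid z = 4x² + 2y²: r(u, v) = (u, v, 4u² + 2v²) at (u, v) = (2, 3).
K = 32/160801

Coefficients of the first fundamental form: E = 64*u^2 + 1, F = 32*u*v, G = 16*v^2 + 1.
Coefficients of the second fundamental form: L = 8/sqrt(64*u^2 + 16*v^2 + 1), M = 0, N = 4/sqrt(64*u^2 + 16*v^2 + 1).
Assemble K = (LN − M²)/(EG − F²) = 32/(4096*u^4 + 2048*u^2*v^2 + 128*u^2 + 256*v^4 + 32*v^2 + 1). At (u, v) = (2, 3): K = 32/160801.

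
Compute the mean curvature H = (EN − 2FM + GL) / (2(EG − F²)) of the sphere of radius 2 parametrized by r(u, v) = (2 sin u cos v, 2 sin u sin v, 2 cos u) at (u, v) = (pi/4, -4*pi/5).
H = -1/2

With E = 4, F = 0, G = 4*sin(u)^2, L = -2*sin(u)/Abs(sin(u)), M = 0, N = -2*sin(u)^3/Abs(sin(u)), assemble
  H = (EN − 2FM + GL) / (2(EG − F²)) = -sin(u)/(2*Abs(sin(u))).
At (u, v) = (pi/4, -4*pi/5): H = -1/2.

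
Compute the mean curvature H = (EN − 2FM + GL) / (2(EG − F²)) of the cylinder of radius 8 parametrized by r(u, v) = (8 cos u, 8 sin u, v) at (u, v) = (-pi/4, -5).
H = -1/16

With E = 64, F = 0, G = 1, L = -8, M = 0, N = 0, assemble
  H = (EN − 2FM + GL) / (2(EG − F²)) = -1/16.
At (u, v) = (-pi/4, -5): H = -1/16.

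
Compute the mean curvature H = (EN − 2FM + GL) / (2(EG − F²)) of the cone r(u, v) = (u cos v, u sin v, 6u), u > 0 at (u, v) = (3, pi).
H = sqrt(37)/37

With E = 37, F = 0, G = u^2, L = 0, M = 0, N = 6*sqrt(37)*u^2/(37*Abs(u)), assemble
  H = (EN − 2FM + GL) / (2(EG − F²)) = 3*sqrt(37)/(37*Abs(u)).
At (u, v) = (3, pi): H = sqrt(37)/37.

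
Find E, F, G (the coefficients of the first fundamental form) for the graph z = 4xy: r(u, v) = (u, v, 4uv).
E = 16*v^2 + 1;  F = 16*u*v;  G = 16*u^2 + 1

Compute partials: r_u = (1, 0, 4*v), r_v = (0, 1, 4*u). Then
  E = r_u · r_u = 16*v^2 + 1,
  F = r_u · r_v = 16*u*v,
  G = r_v · r_v = 16*u^2 + 1.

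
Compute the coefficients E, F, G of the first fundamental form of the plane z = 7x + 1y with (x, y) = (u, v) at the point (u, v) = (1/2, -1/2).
E = 50;  F = 7;  G = 2

Partials: r_u = (1, 0, 7), r_v = (0, 1, 1). As functions of (u, v):
  E = r_u · r_u = 50,
  F = r_u · r_v = 7,
  G = r_v · r_v = 2.
Evaluating at (u, v) = (1/2, -1/2): E = 50, F = 7, G = 2.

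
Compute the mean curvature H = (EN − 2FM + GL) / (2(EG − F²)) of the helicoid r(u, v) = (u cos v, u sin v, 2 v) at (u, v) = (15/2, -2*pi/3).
H = 0

With E = 1, F = 0, G = u^2 + 4, L = 0, M = -2/sqrt(u^2 + 4), N = 0, assemble
  H = (EN − 2FM + GL) / (2(EG − F²)) = 0.
At (u, v) = (15/2, -2*pi/3): H = 0.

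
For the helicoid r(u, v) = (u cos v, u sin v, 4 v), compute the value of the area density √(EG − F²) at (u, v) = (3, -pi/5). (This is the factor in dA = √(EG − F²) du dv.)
√(EG − F²)|_{(3, -pi/5)} = 5

E = 1, F = 0, G = u^2 + 16, so EG − F² = u^2 + 16. Taking the positive square root: √(EG − F²) = sqrt(u^2 + 16). At (u, v) = (3, -pi/5): 5.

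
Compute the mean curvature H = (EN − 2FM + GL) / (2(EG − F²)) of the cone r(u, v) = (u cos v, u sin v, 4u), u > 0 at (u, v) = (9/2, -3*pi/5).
H = 4*sqrt(17)/153

With E = 17, F = 0, G = u^2, L = 0, M = 0, N = 4*sqrt(17)*u^2/(17*Abs(u)), assemble
  H = (EN − 2FM + GL) / (2(EG − F²)) = 2*sqrt(17)/(17*Abs(u)).
At (u, v) = (9/2, -3*pi/5): H = 4*sqrt(17)/153.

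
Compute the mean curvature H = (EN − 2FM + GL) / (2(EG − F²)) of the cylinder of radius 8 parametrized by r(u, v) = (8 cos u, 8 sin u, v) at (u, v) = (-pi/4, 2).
H = -1/16

With E = 64, F = 0, G = 1, L = -8, M = 0, N = 0, assemble
  H = (EN − 2FM + GL) / (2(EG − F²)) = -1/16.
At (u, v) = (-pi/4, 2): H = -1/16.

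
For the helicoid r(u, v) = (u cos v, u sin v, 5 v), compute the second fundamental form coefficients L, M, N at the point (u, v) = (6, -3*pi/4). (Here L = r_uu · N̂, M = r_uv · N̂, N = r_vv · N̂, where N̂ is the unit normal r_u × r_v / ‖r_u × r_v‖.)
L = 0;  M = -5*sqrt(61)/61;  N = 0

Compute the unit normal N̂(u, v) = (5*sin(v)/sqrt(u^2 + 25), -5*cos(v)/sqrt(u^2 + 25), u/sqrt(u^2 + 25)), and the second partials r_uu, r_uv, r_vv. Take dot products:
  L(u, v) = r_uu · N̂ = 0,
  M(u, v) = r_uv · N̂ = -5/sqrt(u^2 + 25),
  N(u, v) = r_vv · N̂ = 0.
Evaluating at (u, v) = (6, -3*pi/4):
  L = 0, M = -5*sqrt(61)/61, N = 0.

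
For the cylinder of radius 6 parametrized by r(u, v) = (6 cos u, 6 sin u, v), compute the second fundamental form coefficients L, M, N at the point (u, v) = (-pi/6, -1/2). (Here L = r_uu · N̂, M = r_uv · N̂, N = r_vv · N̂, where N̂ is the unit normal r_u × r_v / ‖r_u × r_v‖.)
L = -6;  M = 0;  N = 0

Compute the unit normal N̂(u, v) = (cos(u), sin(u), 0), and the second partials r_uu, r_uv, r_vv. Take dot products:
  L(u, v) = r_uu · N̂ = -6,
  M(u, v) = r_uv · N̂ = 0,
  N(u, v) = r_vv · N̂ = 0.
Evaluating at (u, v) = (-pi/6, -1/2):
  L = -6, M = 0, N = 0.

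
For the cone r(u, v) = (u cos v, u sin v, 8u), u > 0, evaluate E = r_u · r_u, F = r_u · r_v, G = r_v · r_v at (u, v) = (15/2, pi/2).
E = 65;  F = 0;  G = 225/4

Partials: r_u = (cos(v), sin(v), 8), r_v = (-u*sin(v), u*cos(v), 0). As functions of (u, v):
  E = r_u · r_u = 65,
  F = r_u · r_v = 0,
  G = r_v · r_v = u^2.
Evaluating at (u, v) = (15/2, pi/2): E = 65, F = 0, G = 225/4.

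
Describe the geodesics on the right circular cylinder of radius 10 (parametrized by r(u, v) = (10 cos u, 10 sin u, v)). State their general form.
The cylinder is flat (K = 0) and locally isometric to the plane via the development (u, v) ↦ (10 u, v). Geodesics are the pre-images of straight lines: circles (v constant), vertical lines (u constant), and helices (v = c · u + d) for constants c, d.

A right cylinder has E = 10², F = 0, G = 1, so EG − F² = 10², and L = −10, M = N = 0, giving K = (LN − M²)/(EG − F²) = 0 everywhere. A flat surface is locally isometric to the Euclidean plane via the map (u, v) ↦ (10 u, v). Straight lines in the (x̃, ỹ) plane pull back to: (a) horizontal circles (v = const), (b) vertical generators (u = const), and (c) helices (10 u tan θ = v, i.e. v = c · u + d).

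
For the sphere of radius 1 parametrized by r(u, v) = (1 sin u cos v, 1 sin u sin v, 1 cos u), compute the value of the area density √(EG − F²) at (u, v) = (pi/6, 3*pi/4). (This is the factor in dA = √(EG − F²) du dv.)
√(EG − F²)|_{(pi/6, 3*pi/4)} = 1/2

E = 1, F = 0, G = sin(u)^2, so EG − F² = sin(u)^2. Taking the positive square root: √(EG − F²) = Abs(sin(u)). At (u, v) = (pi/6, 3*pi/4): 1/2.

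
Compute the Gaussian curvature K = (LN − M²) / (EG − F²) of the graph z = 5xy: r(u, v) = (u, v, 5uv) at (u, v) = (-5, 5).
K = -25/1565001

Coefficients of the first fundamental form: E = 25*v^2 + 1, F = 25*u*v, G = 25*u^2 + 1.
Coefficients of the second fundamental form: L = 0, M = 5/sqrt(25*u^2 + 25*v^2 + 1), N = 0.
Assemble K = (LN − M²)/(EG − F²) = -25/(625*u^4 + 1250*u^2*v^2 + 50*u^2 + 625*v^4 + 50*v^2 + 1). At (u, v) = (-5, 5): K = -25/1565001.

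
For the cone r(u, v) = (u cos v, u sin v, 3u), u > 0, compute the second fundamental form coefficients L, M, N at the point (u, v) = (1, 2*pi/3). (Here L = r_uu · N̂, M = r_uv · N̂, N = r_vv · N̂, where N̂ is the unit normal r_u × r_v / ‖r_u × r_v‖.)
L = 0;  M = 0;  N = 3*sqrt(10)/10

Compute the unit normal N̂(u, v) = (-3*sqrt(10)*u*cos(v)/(10*Abs(u)), -3*sqrt(10)*u*sin(v)/(10*Abs(u)), sqrt(10)*u/(10*Abs(u))), and the second partials r_uu, r_uv, r_vv. Take dot products:
  L(u, v) = r_uu · N̂ = 0,
  M(u, v) = r_uv · N̂ = 0,
  N(u, v) = r_vv · N̂ = 3*sqrt(10)*u^2/(10*Abs(u)).
Evaluating at (u, v) = (1, 2*pi/3):
  L = 0, M = 0, N = 3*sqrt(10)/10.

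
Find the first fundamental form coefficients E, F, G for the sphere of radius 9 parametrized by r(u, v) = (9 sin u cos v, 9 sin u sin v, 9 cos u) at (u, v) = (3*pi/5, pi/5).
E = 81;  F = 0;  G = 81*sqrt(5)/8 + 405/8

Partials: r_u = (9*cos(u)*cos(v), 9*sin(v)*cos(u), -9*sin(u)), r_v = (-9*sin(u)*sin(v), 9*sin(u)*cos(v), 0). As functions of (u, v):
  E = r_u · r_u = 81,
  F = r_u · r_v = 0,
  G = r_v · r_v = 81*sin(u)^2.
Evaluating at (u, v) = (3*pi/5, pi/5): E = 81, F = 0, G = 81*sqrt(5)/8 + 405/8.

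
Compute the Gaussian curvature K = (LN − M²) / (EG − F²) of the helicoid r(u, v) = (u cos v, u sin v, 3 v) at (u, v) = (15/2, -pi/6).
K = -16/7569

Coefficients of the first fundamental form: E = 1, F = 0, G = u^2 + 9.
Coefficients of the second fundamental form: L = 0, M = -3/sqrt(u^2 + 9), N = 0.
Assemble K = (LN − M²)/(EG − F²) = -9/(u^2 + 9)^2. At (u, v) = (15/2, -pi/6): K = -16/7569.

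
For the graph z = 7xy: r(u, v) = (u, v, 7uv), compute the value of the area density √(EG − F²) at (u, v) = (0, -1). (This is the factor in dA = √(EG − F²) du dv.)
√(EG − F²)|_{(0, -1)} = 5*sqrt(2)

E = 49*v^2 + 1, F = 49*u*v, G = 49*u^2 + 1, so EG − F² = 49*u^2 + 49*v^2 + 1. Taking the positive square root: √(EG − F²) = sqrt(49*u^2 + 49*v^2 + 1). At (u, v) = (0, -1): 5*sqrt(2).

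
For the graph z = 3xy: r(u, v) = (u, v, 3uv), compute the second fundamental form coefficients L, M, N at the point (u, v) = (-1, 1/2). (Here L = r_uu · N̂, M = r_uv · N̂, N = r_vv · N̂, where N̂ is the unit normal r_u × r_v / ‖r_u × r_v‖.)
L = 0;  M = 6/7;  N = 0

Compute the unit normal N̂(u, v) = (-3*v/sqrt(9*u^2 + 9*v^2 + 1), -3*u/sqrt(9*u^2 + 9*v^2 + 1), 1/sqrt(9*u^2 + 9*v^2 + 1)), and the second partials r_uu, r_uv, r_vv. Take dot products:
  L(u, v) = r_uu · N̂ = 0,
  M(u, v) = r_uv · N̂ = 3/sqrt(9*u^2 + 9*v^2 + 1),
  N(u, v) = r_vv · N̂ = 0.
Evaluating at (u, v) = (-1, 1/2):
  L = 0, M = 6/7, N = 0.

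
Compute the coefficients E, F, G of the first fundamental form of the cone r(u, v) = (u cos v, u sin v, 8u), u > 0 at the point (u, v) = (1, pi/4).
E = 65;  F = 0;  G = 1

Partials: r_u = (cos(v), sin(v), 8), r_v = (-u*sin(v), u*cos(v), 0). As functions of (u, v):
  E = r_u · r_u = 65,
  F = r_u · r_v = 0,
  G = r_v · r_v = u^2.
Evaluating at (u, v) = (1, pi/4): E = 65, F = 0, G = 1.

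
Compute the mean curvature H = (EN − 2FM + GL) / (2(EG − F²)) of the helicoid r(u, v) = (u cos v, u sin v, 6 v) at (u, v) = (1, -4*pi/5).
H = 0

With E = 1, F = 0, G = u^2 + 36, L = 0, M = -6/sqrt(u^2 + 36), N = 0, assemble
  H = (EN − 2FM + GL) / (2(EG − F²)) = 0.
At (u, v) = (1, -4*pi/5): H = 0.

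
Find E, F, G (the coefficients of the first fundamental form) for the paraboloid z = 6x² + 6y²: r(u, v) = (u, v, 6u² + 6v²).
E = 144*u^2 + 1;  F = 144*u*v;  G = 144*v^2 + 1

Compute partials: r_u = (1, 0, 12*u), r_v = (0, 1, 12*v). Then
  E = r_u · r_u = 144*u^2 + 1,
  F = r_u · r_v = 144*u*v,
  G = r_v · r_v = 144*v^2 + 1.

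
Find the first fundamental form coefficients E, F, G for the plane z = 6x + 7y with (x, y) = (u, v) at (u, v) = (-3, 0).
E = 37;  F = 42;  G = 50

Partials: r_u = (1, 0, 6), r_v = (0, 1, 7). As functions of (u, v):
  E = r_u · r_u = 37,
  F = r_u · r_v = 42,
  G = r_v · r_v = 50.
Evaluating at (u, v) = (-3, 0): E = 37, F = 42, G = 50.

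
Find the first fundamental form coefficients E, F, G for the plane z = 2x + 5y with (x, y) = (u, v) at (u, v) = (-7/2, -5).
E = 5;  F = 10;  G = 26

Partials: r_u = (1, 0, 2), r_v = (0, 1, 5). As functions of (u, v):
  E = r_u · r_u = 5,
  F = r_u · r_v = 10,
  G = r_v · r_v = 26.
Evaluating at (u, v) = (-7/2, -5): E = 5, F = 10, G = 26.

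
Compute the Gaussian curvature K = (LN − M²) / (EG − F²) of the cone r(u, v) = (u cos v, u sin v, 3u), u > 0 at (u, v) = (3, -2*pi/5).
K = 0

Coefficients of the first fundamental form: E = 10, F = 0, G = u^2.
Coefficients of the second fundamental form: L = 0, M = 0, N = 3*sqrt(10)*u^2/(10*Abs(u)).
Assemble K = (LN − M²)/(EG − F²) = 0. At (u, v) = (3, -2*pi/5): K = 0.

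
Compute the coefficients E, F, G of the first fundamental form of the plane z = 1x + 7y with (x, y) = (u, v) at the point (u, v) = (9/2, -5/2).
E = 2;  F = 7;  G = 50

Partials: r_u = (1, 0, 1), r_v = (0, 1, 7). As functions of (u, v):
  E = r_u · r_u = 2,
  F = r_u · r_v = 7,
  G = r_v · r_v = 50.
Evaluating at (u, v) = (9/2, -5/2): E = 2, F = 7, G = 50.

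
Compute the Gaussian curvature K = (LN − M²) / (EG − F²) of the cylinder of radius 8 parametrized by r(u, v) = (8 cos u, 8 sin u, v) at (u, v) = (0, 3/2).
K = 0

Coefficients of the first fundamental form: E = 64, F = 0, G = 1.
Coefficients of the second fundamental form: L = -8, M = 0, N = 0.
Assemble K = (LN − M²)/(EG − F²) = 0. At (u, v) = (0, 3/2): K = 0.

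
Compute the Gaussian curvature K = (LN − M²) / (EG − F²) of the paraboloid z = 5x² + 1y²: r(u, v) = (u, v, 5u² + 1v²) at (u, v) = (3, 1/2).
K = 5/203401

Coefficients of the first fundamental form: E = 100*u^2 + 1, F = 20*u*v, G = 4*v^2 + 1.
Coefficients of the second fundamental form: L = 10/sqrt(100*u^2 + 4*v^2 + 1), M = 0, N = 2/sqrt(100*u^2 + 4*v^2 + 1).
Assemble K = (LN − M²)/(EG − F²) = 20/(10000*u^4 + 800*u^2*v^2 + 200*u^2 + 16*v^4 + 8*v^2 + 1). At (u, v) = (3, 1/2): K = 5/203401.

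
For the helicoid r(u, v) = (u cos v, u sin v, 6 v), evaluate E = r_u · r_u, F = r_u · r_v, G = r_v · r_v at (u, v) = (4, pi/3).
E = 1;  F = 0;  G = 52

Partials: r_u = (cos(v), sin(v), 0), r_v = (-u*sin(v), u*cos(v), 6). As functions of (u, v):
  E = r_u · r_u = 1,
  F = r_u · r_v = 0,
  G = r_v · r_v = u^2 + 36.
Evaluating at (u, v) = (4, pi/3): E = 1, F = 0, G = 52.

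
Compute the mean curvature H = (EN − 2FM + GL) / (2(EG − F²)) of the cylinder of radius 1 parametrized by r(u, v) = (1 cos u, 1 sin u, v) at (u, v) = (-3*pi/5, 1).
H = -1/2

With E = 1, F = 0, G = 1, L = -1, M = 0, N = 0, assemble
  H = (EN − 2FM + GL) / (2(EG − F²)) = -1/2.
At (u, v) = (-3*pi/5, 1): H = -1/2.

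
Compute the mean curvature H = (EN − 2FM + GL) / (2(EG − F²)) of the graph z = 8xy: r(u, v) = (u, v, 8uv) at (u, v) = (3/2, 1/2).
H = -384*sqrt(161)/25921

With E = 64*v^2 + 1, F = 64*u*v, G = 64*u^2 + 1, L = 0, M = 8/sqrt(64*u^2 + 64*v^2 + 1), N = 0, assemble
  H = (EN − 2FM + GL) / (2(EG − F²)) = -512*u*v/(64*u^2 + 64*v^2 + 1)^(3/2).
At (u, v) = (3/2, 1/2): H = -384*sqrt(161)/25921.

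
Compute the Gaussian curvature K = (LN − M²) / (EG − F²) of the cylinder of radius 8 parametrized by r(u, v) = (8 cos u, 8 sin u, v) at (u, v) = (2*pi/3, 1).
K = 0

Coefficients of the first fundamental form: E = 64, F = 0, G = 1.
Coefficients of the second fundamental form: L = -8, M = 0, N = 0.
Assemble K = (LN − M²)/(EG − F²) = 0. At (u, v) = (2*pi/3, 1): K = 0.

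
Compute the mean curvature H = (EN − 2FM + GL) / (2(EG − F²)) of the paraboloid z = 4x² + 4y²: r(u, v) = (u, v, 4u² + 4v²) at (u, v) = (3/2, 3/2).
H = 1160/4913

With E = 64*u^2 + 1, F = 64*u*v, G = 64*v^2 + 1, L = 8/sqrt(64*u^2 + 64*v^2 + 1), M = 0, N = 8/sqrt(64*u^2 + 64*v^2 + 1), assemble
  H = (EN − 2FM + GL) / (2(EG − F²)) = 8*(32*u^2 + 32*v^2 + 1)/(64*u^2 + 64*v^2 + 1)^(3/2).
At (u, v) = (3/2, 3/2): H = 1160/4913.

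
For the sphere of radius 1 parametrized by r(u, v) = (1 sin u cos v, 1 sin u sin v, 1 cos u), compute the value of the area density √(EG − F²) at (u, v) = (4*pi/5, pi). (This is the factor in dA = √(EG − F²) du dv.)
√(EG − F²)|_{(4*pi/5, pi)} = sqrt(10 - 2*sqrt(5))/4

E = 1, F = 0, G = sin(u)^2, so EG − F² = sin(u)^2. Taking the positive square root: √(EG − F²) = Abs(sin(u)). At (u, v) = (4*pi/5, pi): sqrt(10 - 2*sqrt(5))/4.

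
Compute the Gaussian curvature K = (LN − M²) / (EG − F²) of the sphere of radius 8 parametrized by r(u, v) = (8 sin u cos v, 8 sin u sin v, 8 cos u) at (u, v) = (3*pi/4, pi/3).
K = 1/64

Coefficients of the first fundamental form: E = 64, F = 0, G = 64*sin(u)^2.
Coefficients of the second fundamental form: L = -8*sin(u)/Abs(sin(u)), M = 0, N = -8*sin(u)^3/Abs(sin(u)).
Assemble K = (LN − M²)/(EG − F²) = 1/64. At (u, v) = (3*pi/4, pi/3): K = 1/64.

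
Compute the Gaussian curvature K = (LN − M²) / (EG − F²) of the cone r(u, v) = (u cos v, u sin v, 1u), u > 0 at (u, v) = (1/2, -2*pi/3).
K = 0

Coefficients of the first fundamental form: E = 2, F = 0, G = u^2.
Coefficients of the second fundamental form: L = 0, M = 0, N = sqrt(2)*u^2/(2*Abs(u)).
Assemble K = (LN − M²)/(EG − F²) = 0. At (u, v) = (1/2, -2*pi/3): K = 0.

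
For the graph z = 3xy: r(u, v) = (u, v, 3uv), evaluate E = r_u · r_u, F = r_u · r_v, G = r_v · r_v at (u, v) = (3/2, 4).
E = 145;  F = 54;  G = 85/4

Partials: r_u = (1, 0, 3*v), r_v = (0, 1, 3*u). As functions of (u, v):
  E = r_u · r_u = 9*v^2 + 1,
  F = r_u · r_v = 9*u*v,
  G = r_v · r_v = 9*u^2 + 1.
Evaluating at (u, v) = (3/2, 4): E = 145, F = 54, G = 85/4.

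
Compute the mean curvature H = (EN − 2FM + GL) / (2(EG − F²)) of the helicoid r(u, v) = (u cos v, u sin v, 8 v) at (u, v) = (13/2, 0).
H = 0

With E = 1, F = 0, G = u^2 + 64, L = 0, M = -8/sqrt(u^2 + 64), N = 0, assemble
  H = (EN − 2FM + GL) / (2(EG − F²)) = 0.
At (u, v) = (13/2, 0): H = 0.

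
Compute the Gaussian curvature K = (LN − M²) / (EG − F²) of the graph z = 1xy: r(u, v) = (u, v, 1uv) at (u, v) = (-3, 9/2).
K = -16/14641

Coefficients of the first fundamental form: E = v^2 + 1, F = u*v, G = u^2 + 1.
Coefficients of the second fundamental form: L = 0, M = 1/sqrt(u^2 + v^2 + 1), N = 0.
Assemble K = (LN − M²)/(EG − F²) = 1/((u^2*v^2 - (u^2 + 1)*(v^2 + 1))*(u^2 + v^2 + 1)). At (u, v) = (-3, 9/2): K = -16/14641.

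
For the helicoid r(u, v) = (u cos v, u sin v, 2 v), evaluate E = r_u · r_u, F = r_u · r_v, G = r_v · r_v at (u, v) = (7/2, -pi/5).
E = 1;  F = 0;  G = 65/4

Partials: r_u = (cos(v), sin(v), 0), r_v = (-u*sin(v), u*cos(v), 2). As functions of (u, v):
  E = r_u · r_u = 1,
  F = r_u · r_v = 0,
  G = r_v · r_v = u^2 + 4.
Evaluating at (u, v) = (7/2, -pi/5): E = 1, F = 0, G = 65/4.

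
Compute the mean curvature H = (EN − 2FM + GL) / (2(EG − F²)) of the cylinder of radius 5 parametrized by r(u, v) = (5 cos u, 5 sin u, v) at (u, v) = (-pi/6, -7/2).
H = -1/10

With E = 25, F = 0, G = 1, L = -5, M = 0, N = 0, assemble
  H = (EN − 2FM + GL) / (2(EG − F²)) = -1/10.
At (u, v) = (-pi/6, -7/2): H = -1/10.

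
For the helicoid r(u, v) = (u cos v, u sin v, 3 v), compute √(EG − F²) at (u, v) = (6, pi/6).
√(EG − F²)|_{(6, pi/6)} = 3*sqrt(5)

E = 1, F = 0, G = u^2 + 9; EG − F² = u^2 + 9; √(EG − F²) = sqrt(u^2 + 9). At the given point: 3*sqrt(5).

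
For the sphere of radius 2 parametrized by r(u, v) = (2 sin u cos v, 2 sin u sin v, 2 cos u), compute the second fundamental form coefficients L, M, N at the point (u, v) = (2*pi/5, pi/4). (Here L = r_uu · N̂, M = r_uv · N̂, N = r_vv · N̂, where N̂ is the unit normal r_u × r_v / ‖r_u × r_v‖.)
L = -2;  M = 0;  N = -5/4 - sqrt(5)/4

Compute the unit normal N̂(u, v) = (sin(u)^2*cos(v)/Abs(sin(u)), sin(u)^2*sin(v)/Abs(sin(u)), sin(2*u)/(2*Abs(sin(u)))), and the second partials r_uu, r_uv, r_vv. Take dot products:
  L(u, v) = r_uu · N̂ = -2*sin(u)/Abs(sin(u)),
  M(u, v) = r_uv · N̂ = 0,
  N(u, v) = r_vv · N̂ = -2*sin(u)^3/Abs(sin(u)).
Evaluating at (u, v) = (2*pi/5, pi/4):
  L = -2, M = 0, N = -5/4 - sqrt(5)/4.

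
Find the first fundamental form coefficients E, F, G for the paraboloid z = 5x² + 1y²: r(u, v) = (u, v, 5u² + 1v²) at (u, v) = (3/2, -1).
E = 226;  F = -30;  G = 5

Partials: r_u = (1, 0, 10*u), r_v = (0, 1, 2*v). As functions of (u, v):
  E = r_u · r_u = 100*u^2 + 1,
  F = r_u · r_v = 20*u*v,
  G = r_v · r_v = 4*v^2 + 1.
Evaluating at (u, v) = (3/2, -1): E = 226, F = -30, G = 5.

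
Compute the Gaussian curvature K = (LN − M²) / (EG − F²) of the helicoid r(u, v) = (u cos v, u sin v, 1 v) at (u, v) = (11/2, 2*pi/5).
K = -16/15625

Coefficients of the first fundamental form: E = 1, F = 0, G = u^2 + 1.
Coefficients of the second fundamental form: L = 0, M = -1/sqrt(u^2 + 1), N = 0.
Assemble K = (LN − M²)/(EG − F²) = -1/(u^2 + 1)^2. At (u, v) = (11/2, 2*pi/5): K = -16/15625.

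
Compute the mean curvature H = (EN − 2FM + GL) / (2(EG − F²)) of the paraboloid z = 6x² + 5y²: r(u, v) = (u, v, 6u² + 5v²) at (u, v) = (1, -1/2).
H = 881*sqrt(170)/28900

With E = 144*u^2 + 1, F = 120*u*v, G = 100*v^2 + 1, L = 12/sqrt(144*u^2 + 100*v^2 + 1), M = 0, N = 10/sqrt(144*u^2 + 100*v^2 + 1), assemble
  H = (EN − 2FM + GL) / (2(EG − F²)) = (720*u^2 + 600*v^2 + 11)/(144*u^2 + 100*v^2 + 1)^(3/2).
At (u, v) = (1, -1/2): H = 881*sqrt(170)/28900.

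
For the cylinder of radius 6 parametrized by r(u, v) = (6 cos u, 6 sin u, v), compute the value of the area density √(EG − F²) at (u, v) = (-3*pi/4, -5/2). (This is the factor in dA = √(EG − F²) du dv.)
√(EG − F²)|_{(-3*pi/4, -5/2)} = 6

E = 36, F = 0, G = 1, so EG − F² = 36. Taking the positive square root: √(EG − F²) = 6. At (u, v) = (-3*pi/4, -5/2): 6.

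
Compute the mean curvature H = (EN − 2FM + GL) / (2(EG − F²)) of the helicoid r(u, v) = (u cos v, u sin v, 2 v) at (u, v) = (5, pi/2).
H = 0

With E = 1, F = 0, G = u^2 + 4, L = 0, M = -2/sqrt(u^2 + 4), N = 0, assemble
  H = (EN − 2FM + GL) / (2(EG − F²)) = 0.
At (u, v) = (5, pi/2): H = 0.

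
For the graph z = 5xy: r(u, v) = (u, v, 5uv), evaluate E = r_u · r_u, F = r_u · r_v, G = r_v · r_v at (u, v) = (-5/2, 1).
E = 26;  F = -125/2;  G = 629/4

Partials: r_u = (1, 0, 5*v), r_v = (0, 1, 5*u). As functions of (u, v):
  E = r_u · r_u = 25*v^2 + 1,
  F = r_u · r_v = 25*u*v,
  G = r_v · r_v = 25*u^2 + 1.
Evaluating at (u, v) = (-5/2, 1): E = 26, F = -125/2, G = 629/4.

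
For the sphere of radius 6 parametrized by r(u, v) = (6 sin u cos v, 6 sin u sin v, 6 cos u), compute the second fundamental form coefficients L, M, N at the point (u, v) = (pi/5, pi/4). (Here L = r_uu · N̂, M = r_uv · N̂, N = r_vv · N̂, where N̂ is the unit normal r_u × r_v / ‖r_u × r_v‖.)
L = -6;  M = 0;  N = -15/4 + 3*sqrt(5)/4

Compute the unit normal N̂(u, v) = (sin(u)^2*cos(v)/Abs(sin(u)), sin(u)^2*sin(v)/Abs(sin(u)), sin(2*u)/(2*Abs(sin(u)))), and the second partials r_uu, r_uv, r_vv. Take dot products:
  L(u, v) = r_uu · N̂ = -6*sin(u)/Abs(sin(u)),
  M(u, v) = r_uv · N̂ = 0,
  N(u, v) = r_vv · N̂ = -6*sin(u)^3/Abs(sin(u)).
Evaluating at (u, v) = (pi/5, pi/4):
  L = -6, M = 0, N = -15/4 + 3*sqrt(5)/4.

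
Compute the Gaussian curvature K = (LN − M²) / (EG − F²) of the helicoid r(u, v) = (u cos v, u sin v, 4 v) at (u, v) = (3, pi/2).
K = -16/625

Coefficients of the first fundamental form: E = 1, F = 0, G = u^2 + 16.
Coefficients of the second fundamental form: L = 0, M = -4/sqrt(u^2 + 16), N = 0.
Assemble K = (LN − M²)/(EG − F²) = -16/(u^2 + 16)^2. At (u, v) = (3, pi/2): K = -16/625.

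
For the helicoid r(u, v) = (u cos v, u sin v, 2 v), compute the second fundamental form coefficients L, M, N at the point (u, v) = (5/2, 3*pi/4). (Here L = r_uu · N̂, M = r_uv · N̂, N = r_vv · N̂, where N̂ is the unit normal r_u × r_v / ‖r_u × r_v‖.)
L = 0;  M = -4*sqrt(41)/41;  N = 0

Compute the unit normal N̂(u, v) = (2*sin(v)/sqrt(u^2 + 4), -2*cos(v)/sqrt(u^2 + 4), u/sqrt(u^2 + 4)), and the second partials r_uu, r_uv, r_vv. Take dot products:
  L(u, v) = r_uu · N̂ = 0,
  M(u, v) = r_uv · N̂ = -2/sqrt(u^2 + 4),
  N(u, v) = r_vv · N̂ = 0.
Evaluating at (u, v) = (5/2, 3*pi/4):
  L = 0, M = -4*sqrt(41)/41, N = 0.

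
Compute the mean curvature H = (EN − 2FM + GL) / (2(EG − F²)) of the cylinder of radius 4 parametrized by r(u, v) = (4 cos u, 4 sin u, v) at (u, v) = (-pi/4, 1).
H = -1/8

With E = 16, F = 0, G = 1, L = -4, M = 0, N = 0, assemble
  H = (EN − 2FM + GL) / (2(EG − F²)) = -1/8.
At (u, v) = (-pi/4, 1): H = -1/8.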